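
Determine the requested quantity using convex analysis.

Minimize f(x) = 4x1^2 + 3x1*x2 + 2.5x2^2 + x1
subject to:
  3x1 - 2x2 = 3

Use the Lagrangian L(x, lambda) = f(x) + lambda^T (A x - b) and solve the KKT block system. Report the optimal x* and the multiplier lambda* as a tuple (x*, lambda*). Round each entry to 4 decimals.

Form the Lagrangian:
  L(x, lambda) = (1/2) x^T Q x + c^T x + lambda^T (A x - b)
Stationarity (grad_x L = 0): Q x + c + A^T lambda = 0.
Primal feasibility: A x = b.

This gives the KKT block system:
  [ Q   A^T ] [ x     ]   [-c ]
  [ A    0  ] [ lambda ] = [ b ]

Solving the linear system:
  x*      = (0.5221, -0.7168)
  lambda* = (-1.0088)
  f(x*)   = 1.7743

x* = (0.5221, -0.7168), lambda* = (-1.0088)


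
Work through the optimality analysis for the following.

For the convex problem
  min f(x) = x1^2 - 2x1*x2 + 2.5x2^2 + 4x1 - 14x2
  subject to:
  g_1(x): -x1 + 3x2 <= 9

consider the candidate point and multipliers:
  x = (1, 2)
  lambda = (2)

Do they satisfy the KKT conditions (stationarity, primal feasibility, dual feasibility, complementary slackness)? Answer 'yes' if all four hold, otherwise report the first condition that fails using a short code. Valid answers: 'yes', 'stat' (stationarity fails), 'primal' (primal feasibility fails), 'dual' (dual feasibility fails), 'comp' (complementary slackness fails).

Gradient of f: grad f(x) = Q x + c = (2, -6)
Constraint values g_i(x) = a_i^T x - b_i:
  g_1((1, 2)) = -4
Stationarity residual: grad f(x) + sum_i lambda_i a_i = (0, 0)
  -> stationarity OK
Primal feasibility (all g_i <= 0): OK
Dual feasibility (all lambda_i >= 0): OK
Complementary slackness (lambda_i * g_i(x) = 0 for all i): FAILS

Verdict: the first failing condition is complementary_slackness -> comp.

comp


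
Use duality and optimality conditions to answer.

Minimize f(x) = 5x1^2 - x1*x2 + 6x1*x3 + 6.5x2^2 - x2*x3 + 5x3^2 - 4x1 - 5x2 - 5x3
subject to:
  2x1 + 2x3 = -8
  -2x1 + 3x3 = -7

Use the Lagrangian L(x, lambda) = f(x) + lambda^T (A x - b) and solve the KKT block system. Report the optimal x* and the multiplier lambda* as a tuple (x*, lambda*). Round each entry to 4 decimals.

Form the Lagrangian:
  L(x, lambda) = (1/2) x^T Q x + c^T x + lambda^T (A x - b)
Stationarity (grad_x L = 0): Q x + c + A^T lambda = 0.
Primal feasibility: A x = b.

This gives the KKT block system:
  [ Q   A^T ] [ x     ]   [-c ]
  [ A    0  ] [ lambda ] = [ b ]

Solving the linear system:
  x*      = (-1, 0.0769, -3)
  lambda* = (17.8385, 1.8)
  f(x*)   = 86.9615

x* = (-1, 0.0769, -3), lambda* = (17.8385, 1.8)


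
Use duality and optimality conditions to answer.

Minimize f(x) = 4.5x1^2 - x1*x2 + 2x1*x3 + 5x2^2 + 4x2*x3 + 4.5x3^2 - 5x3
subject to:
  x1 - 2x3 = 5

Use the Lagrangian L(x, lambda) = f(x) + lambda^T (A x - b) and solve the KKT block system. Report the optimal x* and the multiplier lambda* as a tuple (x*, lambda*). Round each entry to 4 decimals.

Form the Lagrangian:
  L(x, lambda) = (1/2) x^T Q x + c^T x + lambda^T (A x - b)
Stationarity (grad_x L = 0): Q x + c + A^T lambda = 0.
Primal feasibility: A x = b.

This gives the KKT block system:
  [ Q   A^T ] [ x     ]   [-c ]
  [ A    0  ] [ lambda ] = [ b ]

Solving the linear system:
  x*      = (1.3498, 0.865, -1.8251)
  lambda* = (-7.6331)
  f(x*)   = 23.6454

x* = (1.3498, 0.865, -1.8251), lambda* = (-7.6331)


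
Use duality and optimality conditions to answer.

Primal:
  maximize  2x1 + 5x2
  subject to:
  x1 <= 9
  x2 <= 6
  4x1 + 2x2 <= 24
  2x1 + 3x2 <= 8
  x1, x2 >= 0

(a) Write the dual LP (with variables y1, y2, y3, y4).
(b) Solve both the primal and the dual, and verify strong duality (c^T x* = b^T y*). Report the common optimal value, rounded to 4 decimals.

The standard primal-dual pair for 'max c^T x s.t. A x <= b, x >= 0' is:
  Dual:  min b^T y  s.t.  A^T y >= c,  y >= 0.

So the dual LP is:
  minimize  9y1 + 6y2 + 24y3 + 8y4
  subject to:
    y1 + 4y3 + 2y4 >= 2
    y2 + 2y3 + 3y4 >= 5
    y1, y2, y3, y4 >= 0

Solving the primal: x* = (0, 2.6667).
  primal value c^T x* = 13.3333.
Solving the dual: y* = (0, 0, 0, 1.6667).
  dual value b^T y* = 13.3333.
Strong duality: c^T x* = b^T y*. Confirmed.

13.3333


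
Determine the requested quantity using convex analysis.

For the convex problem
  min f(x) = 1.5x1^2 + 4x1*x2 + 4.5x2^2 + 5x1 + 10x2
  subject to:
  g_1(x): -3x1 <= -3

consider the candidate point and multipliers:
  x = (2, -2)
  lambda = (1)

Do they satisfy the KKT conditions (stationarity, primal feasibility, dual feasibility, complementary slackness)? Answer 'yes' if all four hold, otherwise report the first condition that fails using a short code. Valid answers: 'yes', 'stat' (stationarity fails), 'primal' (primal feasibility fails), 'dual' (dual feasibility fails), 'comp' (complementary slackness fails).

Gradient of f: grad f(x) = Q x + c = (3, 0)
Constraint values g_i(x) = a_i^T x - b_i:
  g_1((2, -2)) = -3
Stationarity residual: grad f(x) + sum_i lambda_i a_i = (0, 0)
  -> stationarity OK
Primal feasibility (all g_i <= 0): OK
Dual feasibility (all lambda_i >= 0): OK
Complementary slackness (lambda_i * g_i(x) = 0 for all i): FAILS

Verdict: the first failing condition is complementary_slackness -> comp.

comp


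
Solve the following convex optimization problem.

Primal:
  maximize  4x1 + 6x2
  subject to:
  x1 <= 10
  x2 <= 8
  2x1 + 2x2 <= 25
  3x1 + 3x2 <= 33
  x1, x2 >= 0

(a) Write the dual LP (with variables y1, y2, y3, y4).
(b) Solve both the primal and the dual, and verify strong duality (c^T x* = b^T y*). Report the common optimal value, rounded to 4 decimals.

The standard primal-dual pair for 'max c^T x s.t. A x <= b, x >= 0' is:
  Dual:  min b^T y  s.t.  A^T y >= c,  y >= 0.

So the dual LP is:
  minimize  10y1 + 8y2 + 25y3 + 33y4
  subject to:
    y1 + 2y3 + 3y4 >= 4
    y2 + 2y3 + 3y4 >= 6
    y1, y2, y3, y4 >= 0

Solving the primal: x* = (3, 8).
  primal value c^T x* = 60.
Solving the dual: y* = (0, 2, 0, 1.3333).
  dual value b^T y* = 60.
Strong duality: c^T x* = b^T y*. Confirmed.

60


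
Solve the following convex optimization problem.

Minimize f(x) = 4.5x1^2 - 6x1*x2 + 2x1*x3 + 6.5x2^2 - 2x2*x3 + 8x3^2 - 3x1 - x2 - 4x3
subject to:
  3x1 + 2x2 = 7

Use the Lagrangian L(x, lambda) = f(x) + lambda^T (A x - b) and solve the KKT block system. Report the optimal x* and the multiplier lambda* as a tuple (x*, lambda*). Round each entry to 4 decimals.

Form the Lagrangian:
  L(x, lambda) = (1/2) x^T Q x + c^T x + lambda^T (A x - b)
Stationarity (grad_x L = 0): Q x + c + A^T lambda = 0.
Primal feasibility: A x = b.

This gives the KKT block system:
  [ Q   A^T ] [ x     ]   [-c ]
  [ A    0  ] [ lambda ] = [ b ]

Solving the linear system:
  x*      = (1.5966, 1.1051, 0.1886)
  lambda* = (-1.7051)
  f(x*)   = 2.6434

x* = (1.5966, 1.1051, 0.1886), lambda* = (-1.7051)


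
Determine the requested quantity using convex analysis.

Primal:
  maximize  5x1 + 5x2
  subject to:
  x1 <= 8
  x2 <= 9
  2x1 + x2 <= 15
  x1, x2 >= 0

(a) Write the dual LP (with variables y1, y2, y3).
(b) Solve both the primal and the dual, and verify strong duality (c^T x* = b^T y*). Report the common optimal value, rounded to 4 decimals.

The standard primal-dual pair for 'max c^T x s.t. A x <= b, x >= 0' is:
  Dual:  min b^T y  s.t.  A^T y >= c,  y >= 0.

So the dual LP is:
  minimize  8y1 + 9y2 + 15y3
  subject to:
    y1 + 2y3 >= 5
    y2 + y3 >= 5
    y1, y2, y3 >= 0

Solving the primal: x* = (3, 9).
  primal value c^T x* = 60.
Solving the dual: y* = (0, 2.5, 2.5).
  dual value b^T y* = 60.
Strong duality: c^T x* = b^T y*. Confirmed.

60


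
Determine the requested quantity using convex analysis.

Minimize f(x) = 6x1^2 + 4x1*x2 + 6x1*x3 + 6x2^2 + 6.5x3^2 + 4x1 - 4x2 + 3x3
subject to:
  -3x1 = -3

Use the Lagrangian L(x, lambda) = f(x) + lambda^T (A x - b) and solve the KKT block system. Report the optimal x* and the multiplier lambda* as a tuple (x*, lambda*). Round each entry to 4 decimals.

Form the Lagrangian:
  L(x, lambda) = (1/2) x^T Q x + c^T x + lambda^T (A x - b)
Stationarity (grad_x L = 0): Q x + c + A^T lambda = 0.
Primal feasibility: A x = b.

This gives the KKT block system:
  [ Q   A^T ] [ x     ]   [-c ]
  [ A    0  ] [ lambda ] = [ b ]

Solving the linear system:
  x*      = (1, 0, -0.6923)
  lambda* = (3.9487)
  f(x*)   = 6.8846

x* = (1, 0, -0.6923), lambda* = (3.9487)


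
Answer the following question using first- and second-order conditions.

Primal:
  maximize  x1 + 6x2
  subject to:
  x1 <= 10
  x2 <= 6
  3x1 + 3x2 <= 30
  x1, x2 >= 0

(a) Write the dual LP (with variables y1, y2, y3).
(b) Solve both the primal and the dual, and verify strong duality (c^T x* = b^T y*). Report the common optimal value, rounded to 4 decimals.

The standard primal-dual pair for 'max c^T x s.t. A x <= b, x >= 0' is:
  Dual:  min b^T y  s.t.  A^T y >= c,  y >= 0.

So the dual LP is:
  minimize  10y1 + 6y2 + 30y3
  subject to:
    y1 + 3y3 >= 1
    y2 + 3y3 >= 6
    y1, y2, y3 >= 0

Solving the primal: x* = (4, 6).
  primal value c^T x* = 40.
Solving the dual: y* = (0, 5, 0.3333).
  dual value b^T y* = 40.
Strong duality: c^T x* = b^T y*. Confirmed.

40


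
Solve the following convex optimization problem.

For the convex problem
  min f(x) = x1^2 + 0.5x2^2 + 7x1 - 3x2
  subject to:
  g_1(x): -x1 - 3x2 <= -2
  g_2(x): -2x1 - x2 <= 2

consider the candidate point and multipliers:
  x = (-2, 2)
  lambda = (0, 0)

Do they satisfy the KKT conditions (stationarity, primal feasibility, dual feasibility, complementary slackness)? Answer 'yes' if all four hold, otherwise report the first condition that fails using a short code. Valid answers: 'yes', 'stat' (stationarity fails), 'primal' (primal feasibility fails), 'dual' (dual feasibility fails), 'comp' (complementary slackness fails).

Gradient of f: grad f(x) = Q x + c = (3, -1)
Constraint values g_i(x) = a_i^T x - b_i:
  g_1((-2, 2)) = -2
  g_2((-2, 2)) = 0
Stationarity residual: grad f(x) + sum_i lambda_i a_i = (3, -1)
  -> stationarity FAILS
Primal feasibility (all g_i <= 0): OK
Dual feasibility (all lambda_i >= 0): OK
Complementary slackness (lambda_i * g_i(x) = 0 for all i): OK

Verdict: the first failing condition is stationarity -> stat.

stat


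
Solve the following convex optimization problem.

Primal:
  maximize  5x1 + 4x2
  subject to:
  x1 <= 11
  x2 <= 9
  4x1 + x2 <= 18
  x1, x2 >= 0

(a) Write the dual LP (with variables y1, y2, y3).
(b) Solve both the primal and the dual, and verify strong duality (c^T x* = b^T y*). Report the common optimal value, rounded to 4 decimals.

The standard primal-dual pair for 'max c^T x s.t. A x <= b, x >= 0' is:
  Dual:  min b^T y  s.t.  A^T y >= c,  y >= 0.

So the dual LP is:
  minimize  11y1 + 9y2 + 18y3
  subject to:
    y1 + 4y3 >= 5
    y2 + y3 >= 4
    y1, y2, y3 >= 0

Solving the primal: x* = (2.25, 9).
  primal value c^T x* = 47.25.
Solving the dual: y* = (0, 2.75, 1.25).
  dual value b^T y* = 47.25.
Strong duality: c^T x* = b^T y*. Confirmed.

47.25


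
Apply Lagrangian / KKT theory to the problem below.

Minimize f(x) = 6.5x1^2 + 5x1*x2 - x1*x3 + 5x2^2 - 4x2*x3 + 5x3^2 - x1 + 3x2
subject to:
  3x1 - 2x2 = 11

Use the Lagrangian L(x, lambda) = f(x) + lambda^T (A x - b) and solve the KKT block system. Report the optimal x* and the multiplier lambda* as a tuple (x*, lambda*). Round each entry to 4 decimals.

Form the Lagrangian:
  L(x, lambda) = (1/2) x^T Q x + c^T x + lambda^T (A x - b)
Stationarity (grad_x L = 0): Q x + c + A^T lambda = 0.
Primal feasibility: A x = b.

This gives the KKT block system:
  [ Q   A^T ] [ x     ]   [-c ]
  [ A    0  ] [ lambda ] = [ b ]

Solving the linear system:
  x*      = (1.9978, -2.5033, -0.8015)
  lambda* = (-4.4189)
  f(x*)   = 19.5499

x* = (1.9978, -2.5033, -0.8015), lambda* = (-4.4189)


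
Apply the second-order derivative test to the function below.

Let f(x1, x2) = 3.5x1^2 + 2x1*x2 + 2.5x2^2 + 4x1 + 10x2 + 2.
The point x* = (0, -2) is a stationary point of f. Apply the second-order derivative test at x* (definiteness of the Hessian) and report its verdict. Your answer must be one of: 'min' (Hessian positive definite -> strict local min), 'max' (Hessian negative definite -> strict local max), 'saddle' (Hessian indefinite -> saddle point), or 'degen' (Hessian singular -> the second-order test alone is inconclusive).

Compute the Hessian H = grad^2 f:
  H = [[7, 2], [2, 5]]
Verify stationarity: grad f(x*) = H x* + g = (0, 0).
Eigenvalues of H: 3.7639, 8.2361.
Both eigenvalues > 0, so H is positive definite -> x* is a strict local min.

min


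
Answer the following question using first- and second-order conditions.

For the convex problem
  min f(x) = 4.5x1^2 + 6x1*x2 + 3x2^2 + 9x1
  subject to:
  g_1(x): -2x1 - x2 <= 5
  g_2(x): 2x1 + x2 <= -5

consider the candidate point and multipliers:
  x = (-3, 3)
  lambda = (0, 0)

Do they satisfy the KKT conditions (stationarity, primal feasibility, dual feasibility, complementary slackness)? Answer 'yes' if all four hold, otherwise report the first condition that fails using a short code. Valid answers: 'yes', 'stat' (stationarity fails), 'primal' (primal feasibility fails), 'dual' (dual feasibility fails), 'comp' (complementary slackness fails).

Gradient of f: grad f(x) = Q x + c = (0, 0)
Constraint values g_i(x) = a_i^T x - b_i:
  g_1((-3, 3)) = -2
  g_2((-3, 3)) = 2
Stationarity residual: grad f(x) + sum_i lambda_i a_i = (0, 0)
  -> stationarity OK
Primal feasibility (all g_i <= 0): FAILS
Dual feasibility (all lambda_i >= 0): OK
Complementary slackness (lambda_i * g_i(x) = 0 for all i): OK

Verdict: the first failing condition is primal_feasibility -> primal.

primal


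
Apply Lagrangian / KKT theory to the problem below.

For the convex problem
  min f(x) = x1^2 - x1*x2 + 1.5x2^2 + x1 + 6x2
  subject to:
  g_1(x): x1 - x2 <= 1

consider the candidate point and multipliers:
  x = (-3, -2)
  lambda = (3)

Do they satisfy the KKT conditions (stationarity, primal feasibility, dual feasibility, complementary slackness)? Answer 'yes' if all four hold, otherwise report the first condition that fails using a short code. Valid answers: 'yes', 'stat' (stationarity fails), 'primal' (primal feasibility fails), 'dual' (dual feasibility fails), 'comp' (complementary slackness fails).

Gradient of f: grad f(x) = Q x + c = (-3, 3)
Constraint values g_i(x) = a_i^T x - b_i:
  g_1((-3, -2)) = -2
Stationarity residual: grad f(x) + sum_i lambda_i a_i = (0, 0)
  -> stationarity OK
Primal feasibility (all g_i <= 0): OK
Dual feasibility (all lambda_i >= 0): OK
Complementary slackness (lambda_i * g_i(x) = 0 for all i): FAILS

Verdict: the first failing condition is complementary_slackness -> comp.

comp


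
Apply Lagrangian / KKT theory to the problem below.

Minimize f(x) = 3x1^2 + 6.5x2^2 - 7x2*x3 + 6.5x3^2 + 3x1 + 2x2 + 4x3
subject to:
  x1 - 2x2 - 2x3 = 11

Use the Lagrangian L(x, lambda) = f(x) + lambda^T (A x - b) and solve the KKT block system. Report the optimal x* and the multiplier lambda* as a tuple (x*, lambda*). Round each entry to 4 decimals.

Form the Lagrangian:
  L(x, lambda) = (1/2) x^T Q x + c^T x + lambda^T (A x - b)
Stationarity (grad_x L = 0): Q x + c + A^T lambda = 0.
Primal feasibility: A x = b.

This gives the KKT block system:
  [ Q   A^T ] [ x     ]   [-c ]
  [ A    0  ] [ lambda ] = [ b ]

Solving the linear system:
  x*      = (0.5556, -2.5611, -2.6611)
  lambda* = (-6.3333)
  f(x*)   = 27.7833

x* = (0.5556, -2.5611, -2.6611), lambda* = (-6.3333)


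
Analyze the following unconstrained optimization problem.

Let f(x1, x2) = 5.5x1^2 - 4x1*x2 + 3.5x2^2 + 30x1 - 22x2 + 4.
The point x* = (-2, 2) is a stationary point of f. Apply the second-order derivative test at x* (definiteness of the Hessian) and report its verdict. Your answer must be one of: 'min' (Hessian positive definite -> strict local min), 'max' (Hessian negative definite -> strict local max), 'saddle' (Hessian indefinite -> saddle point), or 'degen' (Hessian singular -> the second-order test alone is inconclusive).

Compute the Hessian H = grad^2 f:
  H = [[11, -4], [-4, 7]]
Verify stationarity: grad f(x*) = H x* + g = (0, 0).
Eigenvalues of H: 4.5279, 13.4721.
Both eigenvalues > 0, so H is positive definite -> x* is a strict local min.

min


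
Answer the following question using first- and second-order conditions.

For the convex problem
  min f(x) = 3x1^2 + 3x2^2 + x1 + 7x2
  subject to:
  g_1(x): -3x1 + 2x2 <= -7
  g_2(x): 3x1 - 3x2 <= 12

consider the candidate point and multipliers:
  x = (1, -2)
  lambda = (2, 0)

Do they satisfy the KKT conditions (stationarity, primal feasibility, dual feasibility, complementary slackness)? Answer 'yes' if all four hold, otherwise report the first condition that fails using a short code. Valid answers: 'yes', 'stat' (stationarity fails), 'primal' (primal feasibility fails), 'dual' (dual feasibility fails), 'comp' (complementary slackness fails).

Gradient of f: grad f(x) = Q x + c = (7, -5)
Constraint values g_i(x) = a_i^T x - b_i:
  g_1((1, -2)) = 0
  g_2((1, -2)) = -3
Stationarity residual: grad f(x) + sum_i lambda_i a_i = (1, -1)
  -> stationarity FAILS
Primal feasibility (all g_i <= 0): OK
Dual feasibility (all lambda_i >= 0): OK
Complementary slackness (lambda_i * g_i(x) = 0 for all i): OK

Verdict: the first failing condition is stationarity -> stat.

stat


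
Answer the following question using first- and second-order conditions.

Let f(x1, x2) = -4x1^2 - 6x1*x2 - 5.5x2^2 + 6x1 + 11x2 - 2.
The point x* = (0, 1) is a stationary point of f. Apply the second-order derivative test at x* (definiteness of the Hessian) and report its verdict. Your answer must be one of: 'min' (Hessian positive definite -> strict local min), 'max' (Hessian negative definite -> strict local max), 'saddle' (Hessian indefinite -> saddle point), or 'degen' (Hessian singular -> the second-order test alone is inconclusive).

Compute the Hessian H = grad^2 f:
  H = [[-8, -6], [-6, -11]]
Verify stationarity: grad f(x*) = H x* + g = (0, 0).
Eigenvalues of H: -15.6847, -3.3153.
Both eigenvalues < 0, so H is negative definite -> x* is a strict local max.

max


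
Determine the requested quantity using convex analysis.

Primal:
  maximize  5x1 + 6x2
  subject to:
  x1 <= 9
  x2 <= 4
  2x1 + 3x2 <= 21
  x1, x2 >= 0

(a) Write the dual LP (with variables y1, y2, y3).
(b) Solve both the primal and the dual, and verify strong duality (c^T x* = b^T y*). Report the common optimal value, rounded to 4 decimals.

The standard primal-dual pair for 'max c^T x s.t. A x <= b, x >= 0' is:
  Dual:  min b^T y  s.t.  A^T y >= c,  y >= 0.

So the dual LP is:
  minimize  9y1 + 4y2 + 21y3
  subject to:
    y1 + 2y3 >= 5
    y2 + 3y3 >= 6
    y1, y2, y3 >= 0

Solving the primal: x* = (9, 1).
  primal value c^T x* = 51.
Solving the dual: y* = (1, 0, 2).
  dual value b^T y* = 51.
Strong duality: c^T x* = b^T y*. Confirmed.

51


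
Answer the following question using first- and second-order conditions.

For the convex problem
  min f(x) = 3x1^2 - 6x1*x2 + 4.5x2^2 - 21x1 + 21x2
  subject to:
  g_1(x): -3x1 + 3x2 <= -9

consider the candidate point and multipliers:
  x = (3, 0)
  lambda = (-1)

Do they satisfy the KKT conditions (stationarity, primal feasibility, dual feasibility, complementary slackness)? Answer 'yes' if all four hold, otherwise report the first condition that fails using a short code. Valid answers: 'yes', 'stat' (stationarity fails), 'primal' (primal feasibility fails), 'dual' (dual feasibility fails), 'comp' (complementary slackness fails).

Gradient of f: grad f(x) = Q x + c = (-3, 3)
Constraint values g_i(x) = a_i^T x - b_i:
  g_1((3, 0)) = 0
Stationarity residual: grad f(x) + sum_i lambda_i a_i = (0, 0)
  -> stationarity OK
Primal feasibility (all g_i <= 0): OK
Dual feasibility (all lambda_i >= 0): FAILS
Complementary slackness (lambda_i * g_i(x) = 0 for all i): OK

Verdict: the first failing condition is dual_feasibility -> dual.

dual


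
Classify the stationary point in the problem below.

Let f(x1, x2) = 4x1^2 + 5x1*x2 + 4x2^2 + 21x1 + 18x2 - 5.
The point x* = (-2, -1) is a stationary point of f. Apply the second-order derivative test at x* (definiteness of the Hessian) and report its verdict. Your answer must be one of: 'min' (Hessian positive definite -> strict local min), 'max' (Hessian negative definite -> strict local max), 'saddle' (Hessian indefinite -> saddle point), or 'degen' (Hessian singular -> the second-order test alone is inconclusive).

Compute the Hessian H = grad^2 f:
  H = [[8, 5], [5, 8]]
Verify stationarity: grad f(x*) = H x* + g = (0, 0).
Eigenvalues of H: 3, 13.
Both eigenvalues > 0, so H is positive definite -> x* is a strict local min.

min


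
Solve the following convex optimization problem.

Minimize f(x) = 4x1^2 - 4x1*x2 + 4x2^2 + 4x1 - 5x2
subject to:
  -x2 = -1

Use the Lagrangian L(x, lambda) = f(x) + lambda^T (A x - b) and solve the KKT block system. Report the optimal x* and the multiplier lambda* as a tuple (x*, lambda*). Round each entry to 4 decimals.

Form the Lagrangian:
  L(x, lambda) = (1/2) x^T Q x + c^T x + lambda^T (A x - b)
Stationarity (grad_x L = 0): Q x + c + A^T lambda = 0.
Primal feasibility: A x = b.

This gives the KKT block system:
  [ Q   A^T ] [ x     ]   [-c ]
  [ A    0  ] [ lambda ] = [ b ]

Solving the linear system:
  x*      = (0, 1)
  lambda* = (3)
  f(x*)   = -1

x* = (0, 1), lambda* = (3)


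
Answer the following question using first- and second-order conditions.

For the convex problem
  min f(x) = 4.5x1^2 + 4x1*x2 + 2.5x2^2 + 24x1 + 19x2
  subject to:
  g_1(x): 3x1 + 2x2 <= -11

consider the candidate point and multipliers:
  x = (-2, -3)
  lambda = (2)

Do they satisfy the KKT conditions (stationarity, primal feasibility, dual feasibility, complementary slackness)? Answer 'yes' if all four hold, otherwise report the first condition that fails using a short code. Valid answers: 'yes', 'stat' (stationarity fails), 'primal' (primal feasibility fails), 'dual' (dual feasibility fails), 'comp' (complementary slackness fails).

Gradient of f: grad f(x) = Q x + c = (-6, -4)
Constraint values g_i(x) = a_i^T x - b_i:
  g_1((-2, -3)) = -1
Stationarity residual: grad f(x) + sum_i lambda_i a_i = (0, 0)
  -> stationarity OK
Primal feasibility (all g_i <= 0): OK
Dual feasibility (all lambda_i >= 0): OK
Complementary slackness (lambda_i * g_i(x) = 0 for all i): FAILS

Verdict: the first failing condition is complementary_slackness -> comp.

comp


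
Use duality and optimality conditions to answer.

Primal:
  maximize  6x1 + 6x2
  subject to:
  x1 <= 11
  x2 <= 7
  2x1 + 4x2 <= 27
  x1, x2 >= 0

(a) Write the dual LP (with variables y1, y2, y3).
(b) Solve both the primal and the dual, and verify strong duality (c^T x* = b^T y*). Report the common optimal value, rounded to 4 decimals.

The standard primal-dual pair for 'max c^T x s.t. A x <= b, x >= 0' is:
  Dual:  min b^T y  s.t.  A^T y >= c,  y >= 0.

So the dual LP is:
  minimize  11y1 + 7y2 + 27y3
  subject to:
    y1 + 2y3 >= 6
    y2 + 4y3 >= 6
    y1, y2, y3 >= 0

Solving the primal: x* = (11, 1.25).
  primal value c^T x* = 73.5.
Solving the dual: y* = (3, 0, 1.5).
  dual value b^T y* = 73.5.
Strong duality: c^T x* = b^T y*. Confirmed.

73.5


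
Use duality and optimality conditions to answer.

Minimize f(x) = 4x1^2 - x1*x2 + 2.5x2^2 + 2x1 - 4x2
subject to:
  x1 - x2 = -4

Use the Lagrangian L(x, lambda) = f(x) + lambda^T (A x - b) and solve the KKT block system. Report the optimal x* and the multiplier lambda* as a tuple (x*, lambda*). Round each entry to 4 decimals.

Form the Lagrangian:
  L(x, lambda) = (1/2) x^T Q x + c^T x + lambda^T (A x - b)
Stationarity (grad_x L = 0): Q x + c + A^T lambda = 0.
Primal feasibility: A x = b.

This gives the KKT block system:
  [ Q   A^T ] [ x     ]   [-c ]
  [ A    0  ] [ lambda ] = [ b ]

Solving the linear system:
  x*      = (-1.2727, 2.7273)
  lambda* = (10.9091)
  f(x*)   = 15.0909

x* = (-1.2727, 2.7273), lambda* = (10.9091)


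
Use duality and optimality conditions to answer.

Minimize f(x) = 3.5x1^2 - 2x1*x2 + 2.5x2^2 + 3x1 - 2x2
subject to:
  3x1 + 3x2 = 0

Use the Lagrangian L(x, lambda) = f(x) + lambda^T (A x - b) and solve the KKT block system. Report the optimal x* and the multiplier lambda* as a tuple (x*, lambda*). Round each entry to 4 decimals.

Form the Lagrangian:
  L(x, lambda) = (1/2) x^T Q x + c^T x + lambda^T (A x - b)
Stationarity (grad_x L = 0): Q x + c + A^T lambda = 0.
Primal feasibility: A x = b.

This gives the KKT block system:
  [ Q   A^T ] [ x     ]   [-c ]
  [ A    0  ] [ lambda ] = [ b ]

Solving the linear system:
  x*      = (-0.3125, 0.3125)
  lambda* = (-0.0625)
  f(x*)   = -0.7812

x* = (-0.3125, 0.3125), lambda* = (-0.0625)


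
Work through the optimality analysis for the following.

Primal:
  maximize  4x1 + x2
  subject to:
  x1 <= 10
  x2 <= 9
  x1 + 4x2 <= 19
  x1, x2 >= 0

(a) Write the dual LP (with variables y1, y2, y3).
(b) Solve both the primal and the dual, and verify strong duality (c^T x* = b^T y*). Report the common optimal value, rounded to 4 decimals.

The standard primal-dual pair for 'max c^T x s.t. A x <= b, x >= 0' is:
  Dual:  min b^T y  s.t.  A^T y >= c,  y >= 0.

So the dual LP is:
  minimize  10y1 + 9y2 + 19y3
  subject to:
    y1 + y3 >= 4
    y2 + 4y3 >= 1
    y1, y2, y3 >= 0

Solving the primal: x* = (10, 2.25).
  primal value c^T x* = 42.25.
Solving the dual: y* = (3.75, 0, 0.25).
  dual value b^T y* = 42.25.
Strong duality: c^T x* = b^T y*. Confirmed.

42.25


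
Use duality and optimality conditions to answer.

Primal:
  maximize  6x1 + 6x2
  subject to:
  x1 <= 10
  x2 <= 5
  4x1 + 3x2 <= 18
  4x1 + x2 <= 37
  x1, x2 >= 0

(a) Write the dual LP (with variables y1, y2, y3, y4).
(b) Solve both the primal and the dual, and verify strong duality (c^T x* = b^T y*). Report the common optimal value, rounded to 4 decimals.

The standard primal-dual pair for 'max c^T x s.t. A x <= b, x >= 0' is:
  Dual:  min b^T y  s.t.  A^T y >= c,  y >= 0.

So the dual LP is:
  minimize  10y1 + 5y2 + 18y3 + 37y4
  subject to:
    y1 + 4y3 + 4y4 >= 6
    y2 + 3y3 + y4 >= 6
    y1, y2, y3, y4 >= 0

Solving the primal: x* = (0.75, 5).
  primal value c^T x* = 34.5.
Solving the dual: y* = (0, 1.5, 1.5, 0).
  dual value b^T y* = 34.5.
Strong duality: c^T x* = b^T y*. Confirmed.

34.5


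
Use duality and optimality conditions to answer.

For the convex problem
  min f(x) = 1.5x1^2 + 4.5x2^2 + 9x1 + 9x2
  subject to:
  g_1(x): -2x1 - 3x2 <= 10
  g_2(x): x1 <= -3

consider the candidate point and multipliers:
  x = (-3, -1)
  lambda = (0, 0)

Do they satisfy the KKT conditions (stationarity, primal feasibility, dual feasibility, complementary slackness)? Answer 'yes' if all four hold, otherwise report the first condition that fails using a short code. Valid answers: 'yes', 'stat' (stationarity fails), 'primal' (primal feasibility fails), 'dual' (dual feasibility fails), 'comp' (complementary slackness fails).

Gradient of f: grad f(x) = Q x + c = (0, 0)
Constraint values g_i(x) = a_i^T x - b_i:
  g_1((-3, -1)) = -1
  g_2((-3, -1)) = 0
Stationarity residual: grad f(x) + sum_i lambda_i a_i = (0, 0)
  -> stationarity OK
Primal feasibility (all g_i <= 0): OK
Dual feasibility (all lambda_i >= 0): OK
Complementary slackness (lambda_i * g_i(x) = 0 for all i): OK

Verdict: yes, KKT holds.

yes


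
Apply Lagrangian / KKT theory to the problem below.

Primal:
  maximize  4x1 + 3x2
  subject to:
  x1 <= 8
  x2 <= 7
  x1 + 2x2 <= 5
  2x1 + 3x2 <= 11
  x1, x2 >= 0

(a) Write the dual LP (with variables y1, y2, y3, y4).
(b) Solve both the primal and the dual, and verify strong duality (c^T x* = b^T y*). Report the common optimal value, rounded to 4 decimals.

The standard primal-dual pair for 'max c^T x s.t. A x <= b, x >= 0' is:
  Dual:  min b^T y  s.t.  A^T y >= c,  y >= 0.

So the dual LP is:
  minimize  8y1 + 7y2 + 5y3 + 11y4
  subject to:
    y1 + y3 + 2y4 >= 4
    y2 + 2y3 + 3y4 >= 3
    y1, y2, y3, y4 >= 0

Solving the primal: x* = (5, 0).
  primal value c^T x* = 20.
Solving the dual: y* = (0, 0, 4, 0).
  dual value b^T y* = 20.
Strong duality: c^T x* = b^T y*. Confirmed.

20


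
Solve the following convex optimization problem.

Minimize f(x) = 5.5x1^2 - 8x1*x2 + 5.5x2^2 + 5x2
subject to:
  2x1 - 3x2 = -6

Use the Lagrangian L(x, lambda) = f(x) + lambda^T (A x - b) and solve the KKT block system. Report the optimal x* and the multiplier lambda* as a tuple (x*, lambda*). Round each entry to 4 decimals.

Form the Lagrangian:
  L(x, lambda) = (1/2) x^T Q x + c^T x + lambda^T (A x - b)
Stationarity (grad_x L = 0): Q x + c + A^T lambda = 0.
Primal feasibility: A x = b.

This gives the KKT block system:
  [ Q   A^T ] [ x     ]   [-c ]
  [ A    0  ] [ lambda ] = [ b ]

Solving the linear system:
  x*      = (-0.383, 1.7447)
  lambda* = (9.0851)
  f(x*)   = 31.617

x* = (-0.383, 1.7447), lambda* = (9.0851)


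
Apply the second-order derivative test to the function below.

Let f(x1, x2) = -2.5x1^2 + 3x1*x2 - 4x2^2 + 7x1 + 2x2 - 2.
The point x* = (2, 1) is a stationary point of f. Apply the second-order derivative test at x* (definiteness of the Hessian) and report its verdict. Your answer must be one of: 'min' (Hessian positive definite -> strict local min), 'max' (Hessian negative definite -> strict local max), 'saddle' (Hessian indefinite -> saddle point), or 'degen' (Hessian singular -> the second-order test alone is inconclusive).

Compute the Hessian H = grad^2 f:
  H = [[-5, 3], [3, -8]]
Verify stationarity: grad f(x*) = H x* + g = (0, 0).
Eigenvalues of H: -9.8541, -3.1459.
Both eigenvalues < 0, so H is negative definite -> x* is a strict local max.

max


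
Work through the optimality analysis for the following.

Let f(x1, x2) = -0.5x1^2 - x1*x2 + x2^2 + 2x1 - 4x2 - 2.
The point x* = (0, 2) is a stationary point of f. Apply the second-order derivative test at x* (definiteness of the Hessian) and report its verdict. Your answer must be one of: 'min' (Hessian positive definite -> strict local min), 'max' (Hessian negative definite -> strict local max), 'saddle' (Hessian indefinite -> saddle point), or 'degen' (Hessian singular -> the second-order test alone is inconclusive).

Compute the Hessian H = grad^2 f:
  H = [[-1, -1], [-1, 2]]
Verify stationarity: grad f(x*) = H x* + g = (0, 0).
Eigenvalues of H: -1.3028, 2.3028.
Eigenvalues have mixed signs, so H is indefinite -> x* is a saddle point.

saddle


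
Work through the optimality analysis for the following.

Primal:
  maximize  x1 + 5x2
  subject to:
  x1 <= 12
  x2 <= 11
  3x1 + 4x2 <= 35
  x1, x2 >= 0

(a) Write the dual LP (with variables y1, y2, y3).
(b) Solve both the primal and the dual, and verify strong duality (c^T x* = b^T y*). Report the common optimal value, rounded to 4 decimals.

The standard primal-dual pair for 'max c^T x s.t. A x <= b, x >= 0' is:
  Dual:  min b^T y  s.t.  A^T y >= c,  y >= 0.

So the dual LP is:
  minimize  12y1 + 11y2 + 35y3
  subject to:
    y1 + 3y3 >= 1
    y2 + 4y3 >= 5
    y1, y2, y3 >= 0

Solving the primal: x* = (0, 8.75).
  primal value c^T x* = 43.75.
Solving the dual: y* = (0, 0, 1.25).
  dual value b^T y* = 43.75.
Strong duality: c^T x* = b^T y*. Confirmed.

43.75


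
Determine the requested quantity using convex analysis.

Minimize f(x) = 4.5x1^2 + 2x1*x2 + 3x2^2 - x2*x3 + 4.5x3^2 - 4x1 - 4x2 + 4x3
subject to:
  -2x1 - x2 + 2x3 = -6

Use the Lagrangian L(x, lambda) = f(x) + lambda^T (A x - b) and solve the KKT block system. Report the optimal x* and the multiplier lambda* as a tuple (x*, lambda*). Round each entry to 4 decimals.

Form the Lagrangian:
  L(x, lambda) = (1/2) x^T Q x + c^T x + lambda^T (A x - b)
Stationarity (grad_x L = 0): Q x + c + A^T lambda = 0.
Primal feasibility: A x = b.

This gives the KKT block system:
  [ Q   A^T ] [ x     ]   [-c ]
  [ A    0  ] [ lambda ] = [ b ]

Solving the linear system:
  x*      = (1.2668, 0.7631, -1.3516)
  lambda* = (4.4638)
  f(x*)   = 6.6284

x* = (1.2668, 0.7631, -1.3516), lambda* = (4.4638)


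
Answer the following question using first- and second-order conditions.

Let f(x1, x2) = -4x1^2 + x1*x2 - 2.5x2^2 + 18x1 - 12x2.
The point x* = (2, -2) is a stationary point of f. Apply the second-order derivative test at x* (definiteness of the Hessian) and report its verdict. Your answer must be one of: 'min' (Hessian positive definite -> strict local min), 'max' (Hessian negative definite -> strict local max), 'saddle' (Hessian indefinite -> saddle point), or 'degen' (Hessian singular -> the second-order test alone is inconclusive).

Compute the Hessian H = grad^2 f:
  H = [[-8, 1], [1, -5]]
Verify stationarity: grad f(x*) = H x* + g = (0, 0).
Eigenvalues of H: -8.3028, -4.6972.
Both eigenvalues < 0, so H is negative definite -> x* is a strict local max.

max


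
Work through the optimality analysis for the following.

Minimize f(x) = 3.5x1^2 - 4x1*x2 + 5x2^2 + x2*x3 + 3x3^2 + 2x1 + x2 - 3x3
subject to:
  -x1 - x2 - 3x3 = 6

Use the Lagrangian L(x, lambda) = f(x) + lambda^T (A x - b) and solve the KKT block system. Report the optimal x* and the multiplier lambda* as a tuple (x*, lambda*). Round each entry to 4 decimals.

Form the Lagrangian:
  L(x, lambda) = (1/2) x^T Q x + c^T x + lambda^T (A x - b)
Stationarity (grad_x L = 0): Q x + c + A^T lambda = 0.
Primal feasibility: A x = b.

This gives the KKT block system:
  [ Q   A^T ] [ x     ]   [-c ]
  [ A    0  ] [ lambda ] = [ b ]

Solving the linear system:
  x*      = (-1.3392, -0.891, -1.2566)
  lambda* = (-3.8102)
  f(x*)   = 11.5308

x* = (-1.3392, -0.891, -1.2566), lambda* = (-3.8102)


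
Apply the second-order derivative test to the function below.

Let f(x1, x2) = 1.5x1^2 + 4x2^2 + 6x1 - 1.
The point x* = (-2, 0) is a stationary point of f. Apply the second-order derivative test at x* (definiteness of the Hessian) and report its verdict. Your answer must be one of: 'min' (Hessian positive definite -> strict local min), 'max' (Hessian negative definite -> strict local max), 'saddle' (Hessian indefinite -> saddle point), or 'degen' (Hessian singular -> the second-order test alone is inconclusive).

Compute the Hessian H = grad^2 f:
  H = [[3, 0], [0, 8]]
Verify stationarity: grad f(x*) = H x* + g = (0, 0).
Eigenvalues of H: 3, 8.
Both eigenvalues > 0, so H is positive definite -> x* is a strict local min.

min


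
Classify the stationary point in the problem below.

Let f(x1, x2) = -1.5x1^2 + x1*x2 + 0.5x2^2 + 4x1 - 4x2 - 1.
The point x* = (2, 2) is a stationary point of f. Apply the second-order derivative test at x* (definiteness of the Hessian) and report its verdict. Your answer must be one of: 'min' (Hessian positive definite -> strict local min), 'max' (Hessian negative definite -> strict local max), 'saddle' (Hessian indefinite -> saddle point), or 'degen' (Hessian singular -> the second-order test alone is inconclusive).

Compute the Hessian H = grad^2 f:
  H = [[-3, 1], [1, 1]]
Verify stationarity: grad f(x*) = H x* + g = (0, 0).
Eigenvalues of H: -3.2361, 1.2361.
Eigenvalues have mixed signs, so H is indefinite -> x* is a saddle point.

saddle


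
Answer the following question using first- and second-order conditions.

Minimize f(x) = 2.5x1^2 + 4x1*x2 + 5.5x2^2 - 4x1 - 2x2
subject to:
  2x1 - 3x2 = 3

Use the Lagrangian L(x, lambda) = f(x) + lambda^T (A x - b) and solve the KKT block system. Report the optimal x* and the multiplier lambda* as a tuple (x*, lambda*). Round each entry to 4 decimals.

Form the Lagrangian:
  L(x, lambda) = (1/2) x^T Q x + c^T x + lambda^T (A x - b)
Stationarity (grad_x L = 0): Q x + c + A^T lambda = 0.
Primal feasibility: A x = b.

This gives the KKT block system:
  [ Q   A^T ] [ x     ]   [-c ]
  [ A    0  ] [ lambda ] = [ b ]

Solving the linear system:
  x*      = (1.0949, -0.2701)
  lambda* = (-0.1971)
  f(x*)   = -1.6241

x* = (1.0949, -0.2701), lambda* = (-0.1971)


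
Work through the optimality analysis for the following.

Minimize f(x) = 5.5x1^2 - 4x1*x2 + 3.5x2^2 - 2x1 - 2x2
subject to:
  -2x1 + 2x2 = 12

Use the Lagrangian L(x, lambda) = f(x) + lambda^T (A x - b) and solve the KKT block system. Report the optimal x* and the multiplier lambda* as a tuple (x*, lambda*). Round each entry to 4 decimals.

Form the Lagrangian:
  L(x, lambda) = (1/2) x^T Q x + c^T x + lambda^T (A x - b)
Stationarity (grad_x L = 0): Q x + c + A^T lambda = 0.
Primal feasibility: A x = b.

This gives the KKT block system:
  [ Q   A^T ] [ x     ]   [-c ]
  [ A    0  ] [ lambda ] = [ b ]

Solving the linear system:
  x*      = (-1.4, 4.6)
  lambda* = (-17.9)
  f(x*)   = 104.2

x* = (-1.4, 4.6), lambda* = (-17.9)


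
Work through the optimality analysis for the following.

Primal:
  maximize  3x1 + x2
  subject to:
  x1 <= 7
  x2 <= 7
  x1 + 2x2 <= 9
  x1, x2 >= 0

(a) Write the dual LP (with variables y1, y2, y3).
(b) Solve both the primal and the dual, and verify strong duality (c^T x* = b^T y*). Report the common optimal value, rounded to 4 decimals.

The standard primal-dual pair for 'max c^T x s.t. A x <= b, x >= 0' is:
  Dual:  min b^T y  s.t.  A^T y >= c,  y >= 0.

So the dual LP is:
  minimize  7y1 + 7y2 + 9y3
  subject to:
    y1 + y3 >= 3
    y2 + 2y3 >= 1
    y1, y2, y3 >= 0

Solving the primal: x* = (7, 1).
  primal value c^T x* = 22.
Solving the dual: y* = (2.5, 0, 0.5).
  dual value b^T y* = 22.
Strong duality: c^T x* = b^T y*. Confirmed.

22


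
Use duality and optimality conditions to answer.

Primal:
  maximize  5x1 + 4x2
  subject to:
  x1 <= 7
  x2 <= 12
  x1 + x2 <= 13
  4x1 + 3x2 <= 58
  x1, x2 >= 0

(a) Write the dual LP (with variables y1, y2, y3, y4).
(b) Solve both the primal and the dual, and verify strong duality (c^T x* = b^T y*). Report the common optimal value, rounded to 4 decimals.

The standard primal-dual pair for 'max c^T x s.t. A x <= b, x >= 0' is:
  Dual:  min b^T y  s.t.  A^T y >= c,  y >= 0.

So the dual LP is:
  minimize  7y1 + 12y2 + 13y3 + 58y4
  subject to:
    y1 + y3 + 4y4 >= 5
    y2 + y3 + 3y4 >= 4
    y1, y2, y3, y4 >= 0

Solving the primal: x* = (7, 6).
  primal value c^T x* = 59.
Solving the dual: y* = (1, 0, 4, 0).
  dual value b^T y* = 59.
Strong duality: c^T x* = b^T y*. Confirmed.

59


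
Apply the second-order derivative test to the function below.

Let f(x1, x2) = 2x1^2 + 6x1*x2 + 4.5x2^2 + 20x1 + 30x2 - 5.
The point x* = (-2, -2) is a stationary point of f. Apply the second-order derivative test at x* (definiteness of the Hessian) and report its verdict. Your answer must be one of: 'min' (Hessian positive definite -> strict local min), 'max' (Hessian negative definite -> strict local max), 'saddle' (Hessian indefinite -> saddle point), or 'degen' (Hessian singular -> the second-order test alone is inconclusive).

Compute the Hessian H = grad^2 f:
  H = [[4, 6], [6, 9]]
Verify stationarity: grad f(x*) = H x* + g = (0, 0).
Eigenvalues of H: 0, 13.
H has a zero eigenvalue (singular; positive semidefinite but not definite), so H is neither positive definite, negative definite, nor indefinite. The second-order test alone is inconclusive -> degen.
(Indeed, f is constant along the null direction of H through x*, so x* is not a strict local extremum.)

degen


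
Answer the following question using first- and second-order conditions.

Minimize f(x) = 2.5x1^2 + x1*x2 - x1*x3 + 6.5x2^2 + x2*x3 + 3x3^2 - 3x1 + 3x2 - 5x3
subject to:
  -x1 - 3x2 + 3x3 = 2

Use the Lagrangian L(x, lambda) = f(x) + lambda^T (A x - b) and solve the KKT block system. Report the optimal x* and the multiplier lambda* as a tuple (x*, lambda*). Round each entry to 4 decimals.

Form the Lagrangian:
  L(x, lambda) = (1/2) x^T Q x + c^T x + lambda^T (A x - b)
Stationarity (grad_x L = 0): Q x + c + A^T lambda = 0.
Primal feasibility: A x = b.

This gives the KKT block system:
  [ Q   A^T ] [ x     ]   [-c ]
  [ A    0  ] [ lambda ] = [ b ]

Solving the linear system:
  x*      = (0.9062, -0.2277, 0.7411)
  lambda* = (0.5625)
  f(x*)   = -4.1161

x* = (0.9062, -0.2277, 0.7411), lambda* = (0.5625)


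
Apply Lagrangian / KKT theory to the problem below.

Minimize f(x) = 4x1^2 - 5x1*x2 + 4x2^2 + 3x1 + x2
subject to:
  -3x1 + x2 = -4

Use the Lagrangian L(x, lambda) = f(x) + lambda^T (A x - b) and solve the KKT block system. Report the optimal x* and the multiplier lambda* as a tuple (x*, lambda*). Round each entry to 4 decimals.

Form the Lagrangian:
  L(x, lambda) = (1/2) x^T Q x + c^T x + lambda^T (A x - b)
Stationarity (grad_x L = 0): Q x + c + A^T lambda = 0.
Primal feasibility: A x = b.

This gives the KKT block system:
  [ Q   A^T ] [ x     ]   [-c ]
  [ A    0  ] [ lambda ] = [ b ]

Solving the linear system:
  x*      = (1.4, 0.2)
  lambda* = (4.4)
  f(x*)   = 11

x* = (1.4, 0.2), lambda* = (4.4)
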